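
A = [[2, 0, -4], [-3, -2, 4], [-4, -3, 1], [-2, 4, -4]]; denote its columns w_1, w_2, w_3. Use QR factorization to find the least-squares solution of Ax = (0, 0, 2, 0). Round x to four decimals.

x = (-0.2506, -0.3258, -0.2206)

e_1 = w_1/‖w_1‖ = (2, -3, -4, -2)/5.7446 = (0.3482, -0.5222, -0.6963, -0.3482).
r_{12} = e_1·w_2 = 1.7408.
u_2 = w_2 − 1.7408·e_1 = (-0.6061, -1.0909, -1.7879, 4.6061).
‖u_2‖ = 5.0960, so e_2 = (-0.1189, -0.2141, -0.3508, 0.9038).
r_{13} = e_1·w_3 = -2.7852; r_{23} = e_2·w_3 = -4.3468.
u_3 = w_3 + 2.7852·e_1 + 4.3468·e_2 = (-3.5473, 1.6149, -2.4644, -1.0408).
‖u_3‖ = 4.7273, so e_3 = (-0.7504, 0.3416, -0.5213, -0.2202).
Qᵀb = (-1.3926, -0.7017, -1.0426).
Back-substitute: x_3 = -1.0426/4.7273 = -0.2206.
x_2 = (-0.7017 + 4.3468·(-0.2206))/5.0960 = -0.3258.
x_1 = (-1.3926 − 1.7408·(-0.3258) + 2.7852·(-0.2206))/5.7446 = -0.2506.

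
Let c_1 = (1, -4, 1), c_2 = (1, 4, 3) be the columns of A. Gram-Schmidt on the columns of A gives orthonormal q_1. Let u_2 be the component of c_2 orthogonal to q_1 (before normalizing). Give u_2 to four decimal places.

u_2 = (1.6667, 1.3333, 3.6667)

c_1 = (1, -4, 1); ‖c_1‖ = 4.2426, so q_1 = (0.2357, -0.9428, 0.2357).
q_1·c_2 = 0.2357·1 + (-0.9428)·4 + 0.2357·3 = -2.8284.
u_2 = c_2 + 2.8284·q_1 = (1.6667, 1.3333, 3.6667).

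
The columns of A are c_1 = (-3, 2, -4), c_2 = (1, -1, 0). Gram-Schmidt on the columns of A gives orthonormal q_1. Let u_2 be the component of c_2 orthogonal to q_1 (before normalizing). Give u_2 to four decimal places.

c_1 = (-3, 2, -4); ‖c_1‖ = 5.3852, so q_1 = (-0.5571, 0.3714, -0.7428).
q_1·c_2 = (-0.5571)·1 + 0.3714·(-1) + (-0.7428)·0 = -0.9285.
u_2 = c_2 + 0.9285·q_1 = (0.4828, -0.6552, -0.6897).

u_2 = (0.4828, -0.6552, -0.6897)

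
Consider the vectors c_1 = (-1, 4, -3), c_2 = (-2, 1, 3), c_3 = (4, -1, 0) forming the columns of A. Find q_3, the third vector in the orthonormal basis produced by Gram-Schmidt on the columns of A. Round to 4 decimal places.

c_1 = (-1, 4, -3); ‖c_1‖ = 5.0990, so q_1 = (-0.1961, 0.7845, -0.5883).
q_1·c_2 = (-0.1961)·(-2) + 0.7845·1 + (-0.5883)·3 = -0.5883.
u_2 = c_2 + 0.5883·q_1 = (-2.1154, 1.4615, 2.6538).
‖u_2‖ = 3.6951, so q_2 = (-0.5725, 0.3955, 0.7182).
q_1·c_3 = (-0.1961)·4 + 0.7845·(-1) + (-0.5883)·0 = -1.5689; q_2·c_3 = (-0.5725)·4 + 0.3955·(-1) + 0.7182·0 = -2.6855.
u_3 = c_3 + 1.5689·q_1 + 2.6855·q_2 = (2.1549, 1.2930, 1.0056).
‖u_3‖ = 2.7068, so q_3 = (0.7961, 0.4777, 0.3715).

q_3 = (0.7961, 0.4777, 0.3715)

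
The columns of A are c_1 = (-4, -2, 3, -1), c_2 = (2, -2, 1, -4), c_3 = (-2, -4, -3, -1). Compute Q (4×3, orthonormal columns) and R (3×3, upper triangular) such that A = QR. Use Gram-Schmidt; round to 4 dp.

q_1 = c_1/‖c_1‖ = (-4, -2, 3, -1)/5.4772 = (-0.7303, -0.3651, 0.5477, -0.1826).
r_{12} = q_1·c_2 = 0.5477.
u_2 = c_2 − 0.5477·q_1 = (2.4000, -1.8000, 0.7000, -3.9000).
‖u_2‖ = 4.9699, so q_2 = (0.4829, -0.3622, 0.1408, -0.7847).
r_{13} = q_1·c_3 = 1.4606; r_{23} = q_2·c_3 = 0.8451.
u_3 = c_3 − 1.4606·q_1 − 0.8451·q_2 = (-1.3414, -3.1606, -3.9190, -0.0702).
‖u_3‖ = 5.2108, so q_3 = (-0.2574, -0.6065, -0.7521, -0.0135).

Q = [[-0.7303, 0.4829, -0.2574], [-0.3651, -0.3622, -0.6065], [0.5477, 0.1408, -0.7521], [-0.1826, -0.7847, -0.0135]], R = [[5.4772, 0.5477, 1.4606], [0.0000, 4.9699, 0.8451], [0.0000, 0.0000, 5.2108]]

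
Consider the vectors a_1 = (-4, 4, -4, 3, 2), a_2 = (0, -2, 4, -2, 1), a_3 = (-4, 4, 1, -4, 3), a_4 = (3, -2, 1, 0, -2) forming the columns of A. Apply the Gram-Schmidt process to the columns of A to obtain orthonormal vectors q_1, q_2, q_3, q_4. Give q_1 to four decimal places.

q_1 = (-0.5121, 0.5121, -0.5121, 0.3841, 0.2561)

a_1 = (-4, 4, -4, 3, 2); ‖a_1‖ = 7.8102, so q_1 = (-0.5121, 0.5121, -0.5121, 0.3841, 0.2561).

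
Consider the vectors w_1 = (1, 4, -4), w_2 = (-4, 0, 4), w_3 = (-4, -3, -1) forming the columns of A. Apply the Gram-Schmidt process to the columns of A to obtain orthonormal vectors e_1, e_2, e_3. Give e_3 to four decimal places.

e_1 = w_1/‖w_1‖ = (1, 4, -4)/5.7446 = (0.1741, 0.6963, -0.6963).
r_{12} = e_1·w_2 = -3.4816.
u_2 = w_2 + 3.4816·e_1 = (-3.3939, 2.4242, 1.5758).
‖u_2‖ = 4.4586, so e_2 = (-0.7612, 0.5437, 0.3534).
r_{13} = e_1·w_3 = -2.0889; r_{23} = e_2·w_3 = 1.0603.
u_3 = w_3 + 2.0889·e_1 − 1.0603·e_2 = (-2.8293, -2.1220, -2.8293).
‖u_3‖ = 4.5290, so e_3 = (-0.6247, -0.4685, -0.6247).

e_3 = (-0.6247, -0.4685, -0.6247)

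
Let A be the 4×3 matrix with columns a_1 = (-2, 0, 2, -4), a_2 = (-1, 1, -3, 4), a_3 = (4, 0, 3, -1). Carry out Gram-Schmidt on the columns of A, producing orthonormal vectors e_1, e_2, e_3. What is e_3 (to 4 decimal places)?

e_3 = (0.1195, 0.8454, 0.4870, 0.1838)

e_1 = a_1/‖a_1‖ = (-2, 0, 2, -4)/4.8990 = (-0.4082, 0.0000, 0.4082, -0.8165).
r_{12} = e_1·a_2 = -4.0825.
u_2 = a_2 + 4.0825·e_1 = (-2.6667, 1.0000, -1.3333, 0.6667).
‖u_2‖ = 3.2146, so e_2 = (-0.8296, 0.3111, -0.4148, 0.2074).
r_{13} = e_1·a_3 = 0.4082; r_{23} = e_2·a_3 = -4.7700.
u_3 = a_3 − 0.4082·e_1 + 4.7700·e_2 = (0.2097, 1.4839, 0.8548, 0.3226).
‖u_3‖ = 1.7552, so e_3 = (0.1195, 0.8454, 0.4870, 0.1838).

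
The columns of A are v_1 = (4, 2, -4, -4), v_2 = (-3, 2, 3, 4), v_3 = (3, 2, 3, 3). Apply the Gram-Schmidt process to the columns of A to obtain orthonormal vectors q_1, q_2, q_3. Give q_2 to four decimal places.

q_1 = v_1/‖v_1‖ = (4, 2, -4, -4)/7.2111 = (0.5547, 0.2774, -0.5547, -0.5547).
r_{12} = q_1·v_2 = -4.9923.
u_2 = v_2 + 4.9923·q_1 = (-0.2308, 3.3846, 0.2308, 1.2308).
‖u_2‖ = 3.6162, so q_2 = (-0.0638, 0.9360, 0.0638, 0.3403).

q_2 = (-0.0638, 0.9360, 0.0638, 0.3403)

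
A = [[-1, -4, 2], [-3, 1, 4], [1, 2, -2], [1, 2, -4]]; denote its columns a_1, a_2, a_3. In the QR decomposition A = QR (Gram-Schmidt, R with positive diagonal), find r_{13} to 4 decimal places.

r_{13} = -5.7735

a_1 = (-1, -3, 1, 1); ‖a_1‖ = 3.4641, so e_1 = (-0.2887, -0.8660, 0.2887, 0.2887).
r_{13} = e_1·a_3 = -5.7735.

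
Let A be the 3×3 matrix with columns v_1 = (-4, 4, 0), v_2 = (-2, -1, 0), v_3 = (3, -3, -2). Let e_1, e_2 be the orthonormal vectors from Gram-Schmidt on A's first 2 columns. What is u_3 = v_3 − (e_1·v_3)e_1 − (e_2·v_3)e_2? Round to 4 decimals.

u_3 = (0.0000, 0.0000, -2.0000)

e_1 = v_1/‖v_1‖ = (-4, 4, 0)/5.6569 = (-0.7071, 0.7071, 0.0000).
r_{12} = e_1·v_2 = 0.7071.
u_2 = v_2 − 0.7071·e_1 = (-1.5000, -1.5000, 0.0000).
‖u_2‖ = 2.1213, so e_2 = (-0.7071, -0.7071, 0.0000).
r_{13} = e_1·v_3 = -4.2426; r_{23} = e_2·v_3 = 0.0000.
u_3 = v_3 + 4.2426·e_1 + 0.0000·e_2 = (0.0000, 0.0000, -2.0000).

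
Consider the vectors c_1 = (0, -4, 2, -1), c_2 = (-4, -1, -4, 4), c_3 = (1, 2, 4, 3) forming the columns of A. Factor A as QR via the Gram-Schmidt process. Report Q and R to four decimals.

Q = [[0.0000, -0.5901, 0.0058], [-0.8729, -0.3723, 0.1575], [0.4364, -0.4777, 0.6753], [-0.2182, 0.5339, 0.7205]], R = [[4.5826, -1.7457, -0.6547], [0.0000, 6.7788, -1.6438], [0.0000, 0.0000, 5.1836]]

q_1 = c_1/‖c_1‖ = (0, -4, 2, -1)/4.5826 = (0.0000, -0.8729, 0.4364, -0.2182).
r_{12} = q_1·c_2 = -1.7457.
u_2 = c_2 + 1.7457·q_1 = (-4.0000, -2.5238, -3.2381, 3.6190).
‖u_2‖ = 6.7788, so q_2 = (-0.5901, -0.3723, -0.4777, 0.5339).
r_{13} = q_1·c_3 = -0.6547; r_{23} = q_2·c_3 = -1.6438.
u_3 = c_3 + 0.6547·q_1 + 1.6438·q_2 = (0.0301, 0.8166, 3.5005, 3.7347).
‖u_3‖ = 5.1836, so q_3 = (0.0058, 0.1575, 0.6753, 0.7205).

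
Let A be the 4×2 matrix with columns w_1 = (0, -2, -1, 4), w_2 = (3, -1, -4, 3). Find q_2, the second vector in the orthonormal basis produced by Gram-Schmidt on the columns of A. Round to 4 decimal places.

w_1 = (0, -2, -1, 4); ‖w_1‖ = 4.5826, so q_1 = (0.0000, -0.4364, -0.2182, 0.8729).
q_1·w_2 = 0.0000·3 + (-0.4364)·(-1) + (-0.2182)·(-4) + 0.8729·3 = 3.9279.
u_2 = w_2 − 3.9279·q_1 = (3.0000, 0.7143, -3.1429, -0.4286).
‖u_2‖ = 4.4240, so q_2 = (0.6781, 0.1615, -0.7104, -0.0969).

q_2 = (0.6781, 0.1615, -0.7104, -0.0969)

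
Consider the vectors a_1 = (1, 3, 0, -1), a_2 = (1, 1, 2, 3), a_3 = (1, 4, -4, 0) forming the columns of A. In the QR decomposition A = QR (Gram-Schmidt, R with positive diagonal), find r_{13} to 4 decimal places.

r_{13} = 3.9196

a_1 = (1, 3, 0, -1); ‖a_1‖ = 3.3166, so e_1 = (0.3015, 0.9045, 0.0000, -0.3015).
r_{13} = e_1·a_3 = 3.9196.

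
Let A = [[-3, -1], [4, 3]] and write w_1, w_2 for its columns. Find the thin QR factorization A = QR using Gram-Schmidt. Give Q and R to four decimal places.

w_1 = (-3, 4); ‖w_1‖ = 5.0000, so e_1 = (-0.6000, 0.8000).
e_1·w_2 = (-0.6000)·(-1) + 0.8000·3 = 3.0000.
u_2 = w_2 − 3.0000·e_1 = (0.8000, 0.6000).
‖u_2‖ = 1.0000, so e_2 = (0.8000, 0.6000).

Q = [[-0.6000, 0.8000], [0.8000, 0.6000]], R = [[5.0000, 3.0000], [0.0000, 1.0000]]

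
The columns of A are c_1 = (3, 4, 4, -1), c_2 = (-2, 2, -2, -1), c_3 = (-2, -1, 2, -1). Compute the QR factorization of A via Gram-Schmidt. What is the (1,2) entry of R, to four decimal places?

c_1 = (3, 4, 4, -1); ‖c_1‖ = 6.4807, so e_1 = (0.4629, 0.6172, 0.6172, -0.1543).
r_{12} = e_1·c_2 = -0.7715.

r_{12} = -0.7715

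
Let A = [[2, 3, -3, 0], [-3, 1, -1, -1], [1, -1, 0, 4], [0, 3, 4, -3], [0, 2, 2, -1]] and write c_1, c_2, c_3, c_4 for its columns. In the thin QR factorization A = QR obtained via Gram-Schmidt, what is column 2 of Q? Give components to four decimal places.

q_1 = c_1/‖c_1‖ = (2, -3, 1, 0, 0)/3.7417 = (0.5345, -0.8018, 0.2673, 0.0000, 0.0000).
r_{12} = q_1·c_2 = 0.5345.
u_2 = c_2 − 0.5345·q_1 = (2.7143, 1.4286, -1.1429, 3.0000, 2.0000).
‖u_2‖ = 4.8697, so q_2 = (0.5574, 0.2934, -0.2347, 0.6161, 0.4107).

q_2 = (0.5574, 0.2934, -0.2347, 0.6161, 0.4107)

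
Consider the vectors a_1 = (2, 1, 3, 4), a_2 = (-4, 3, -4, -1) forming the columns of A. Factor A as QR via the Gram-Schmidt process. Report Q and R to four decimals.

Q = [[0.3651, -0.4976], [0.1826, 0.7081], [0.5477, -0.3636], [0.7303, 0.3445]], R = [[5.4772, -3.8341], [0.0000, 5.2249]]

q_1 = a_1/‖a_1‖ = (2, 1, 3, 4)/5.4772 = (0.3651, 0.1826, 0.5477, 0.7303).
r_{12} = q_1·a_2 = -3.8341.
u_2 = a_2 + 3.8341·q_1 = (-2.6000, 3.7000, -1.9000, 1.8000).
‖u_2‖ = 5.2249, so q_2 = (-0.4976, 0.7081, -0.3636, 0.3445).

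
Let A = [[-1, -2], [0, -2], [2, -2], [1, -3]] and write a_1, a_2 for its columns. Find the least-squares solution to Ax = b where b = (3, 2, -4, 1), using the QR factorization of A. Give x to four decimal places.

x = (-2.3267, -0.7921)

a_1 = (-1, 0, 2, 1); ‖a_1‖ = 2.4495, so e_1 = (-0.4082, 0.0000, 0.8165, 0.4082).
e_1·a_2 = (-0.4082)·(-2) + 0.0000·(-2) + 0.8165·(-2) + 0.4082·(-3) = -2.0412.
u_2 = a_2 + 2.0412·e_1 = (-2.8333, -2.0000, -0.3333, -2.1667).
‖u_2‖ = 4.1028, so e_2 = (-0.6906, -0.4875, -0.0812, -0.5281).
Qᵀb = (-4.0825, -3.2498).
Back-substitute: x_2 = -3.2498/4.1028 = -0.7921.
x_1 = (-4.0825 + 2.0412·(-0.7921))/2.4495 = -2.3267.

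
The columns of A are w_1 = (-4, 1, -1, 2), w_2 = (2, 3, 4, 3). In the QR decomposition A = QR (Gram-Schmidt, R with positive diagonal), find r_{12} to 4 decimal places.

w_1 = (-4, 1, -1, 2); ‖w_1‖ = 4.6904, so e_1 = (-0.8528, 0.2132, -0.2132, 0.4264).
r_{12} = e_1·w_2 = -0.6396.

r_{12} = -0.6396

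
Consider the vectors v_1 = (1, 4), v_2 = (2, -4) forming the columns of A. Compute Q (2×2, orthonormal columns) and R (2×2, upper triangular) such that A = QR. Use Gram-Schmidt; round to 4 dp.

v_1 = (1, 4); ‖v_1‖ = 4.1231, so q_1 = (0.2425, 0.9701).
q_1·v_2 = 0.2425·2 + 0.9701·(-4) = -3.3955.
u_2 = v_2 + 3.3955·q_1 = (2.8235, -0.7059).
‖u_2‖ = 2.9104, so q_2 = (0.9701, -0.2425).

Q = [[0.2425, 0.9701], [0.9701, -0.2425]], R = [[4.1231, -3.3955], [0.0000, 2.9104]]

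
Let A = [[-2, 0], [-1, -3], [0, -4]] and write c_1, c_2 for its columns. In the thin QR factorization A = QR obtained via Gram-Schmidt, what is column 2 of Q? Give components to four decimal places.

e_2 = (0.2491, -0.4983, -0.8305)

c_1 = (-2, -1, 0); ‖c_1‖ = 2.2361, so e_1 = (-0.8944, -0.4472, 0.0000).
e_1·c_2 = (-0.8944)·0 + (-0.4472)·(-3) + 0.0000·(-4) = 1.3416.
u_2 = c_2 − 1.3416·e_1 = (1.2000, -2.4000, -4.0000).
‖u_2‖ = 4.8166, so e_2 = (0.2491, -0.4983, -0.8305).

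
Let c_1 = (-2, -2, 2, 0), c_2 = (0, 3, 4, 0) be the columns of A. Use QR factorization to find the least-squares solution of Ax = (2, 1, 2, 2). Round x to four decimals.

c_1 = (-2, -2, 2, 0); ‖c_1‖ = 3.4641, so e_1 = (-0.5774, -0.5774, 0.5774, 0.0000).
e_1·c_2 = (-0.5774)·0 + (-0.5774)·3 + 0.5774·4 + 0.0000·0 = 0.5774.
u_2 = c_2 − 0.5774·e_1 = (0.3333, 3.3333, 3.6667, 0.0000).
‖u_2‖ = 4.9666, so e_2 = (0.0671, 0.6712, 0.7383, 0.0000).
Qᵀb = (-0.5774, 2.2819).
Back-substitute: x_2 = 2.2819/4.9666 = 0.4595.
x_1 = (-0.5774 − 0.5774·0.4595)/3.4641 = -0.2432.

x = (-0.2432, 0.4595)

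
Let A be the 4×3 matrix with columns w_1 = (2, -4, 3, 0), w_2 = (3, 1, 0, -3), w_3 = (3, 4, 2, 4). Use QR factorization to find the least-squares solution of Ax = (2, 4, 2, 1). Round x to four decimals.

x = (-0.1418, 0.3493, 0.6463)

w_1 = (2, -4, 3, 0); ‖w_1‖ = 5.3852, so q_1 = (0.3714, -0.7428, 0.5571, 0.0000).
q_1·w_2 = 0.3714·3 + (-0.7428)·1 + 0.5571·0 + 0.0000·(-3) = 0.3714.
u_2 = w_2 − 0.3714·q_1 = (2.8621, 1.2759, -0.2069, -3.0000).
‖u_2‖ = 4.3430, so q_2 = (0.6590, 0.2938, -0.0476, -0.6908).
q_1·w_3 = 0.3714·3 + (-0.7428)·4 + 0.5571·2 + 0.0000·4 = -0.7428; q_2·w_3 = 0.6590·3 + 0.2938·4 + (-0.0476)·2 + (-0.6908)·4 = 0.2938.
u_3 = w_3 + 0.7428·q_1 − 0.2938·q_2 = (3.0823, 3.3620, 2.4278, 4.2029).
‖u_3‖ = 6.6605, so q_3 = (0.4628, 0.5048, 0.3645, 0.6310).
Qᵀb = (-1.1142, 1.7070, 4.3046).
Back-substitute: x_3 = 4.3046/6.6605 = 0.6463.
x_2 = (1.7070 − 0.2938·0.6463)/4.3430 = 0.3493.
x_1 = (-1.1142 − 0.3714·0.3493 + 0.7428·0.6463)/5.3852 = -0.1418.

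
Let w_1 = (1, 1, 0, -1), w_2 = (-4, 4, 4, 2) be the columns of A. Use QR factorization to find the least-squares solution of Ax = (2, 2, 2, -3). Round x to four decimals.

w_1 = (1, 1, 0, -1); ‖w_1‖ = 1.7321, so q_1 = (0.5774, 0.5774, 0.0000, -0.5774).
q_1·w_2 = 0.5774·(-4) + 0.5774·4 + 0.0000·4 + (-0.5774)·2 = -1.1547.
u_2 = w_2 + 1.1547·q_1 = (-3.3333, 4.6667, 4.0000, 1.3333).
‖u_2‖ = 7.1181, so q_2 = (-0.4683, 0.6556, 0.5620, 0.1873).
Qᵀb = (4.0415, 0.9366).
Back-substitute: x_2 = 0.9366/7.1181 = 0.1316.
x_1 = (4.0415 + 1.1547·0.1316)/1.7321 = 2.4211.

x = (2.4211, 0.1316)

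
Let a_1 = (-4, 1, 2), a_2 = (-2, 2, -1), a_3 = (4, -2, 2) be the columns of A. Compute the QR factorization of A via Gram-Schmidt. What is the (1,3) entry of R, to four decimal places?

e_1 = a_1/‖a_1‖ = (-4, 1, 2)/4.5826 = (-0.8729, 0.2182, 0.4364).
r_{13} = e_1·a_3 = -3.0551.

r_{13} = -3.0551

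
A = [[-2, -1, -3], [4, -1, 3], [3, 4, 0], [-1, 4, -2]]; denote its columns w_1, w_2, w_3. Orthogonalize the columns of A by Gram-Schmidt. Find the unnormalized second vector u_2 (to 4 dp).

w_1 = (-2, 4, 3, -1); ‖w_1‖ = 5.4772, so e_1 = (-0.3651, 0.7303, 0.5477, -0.1826).
e_1·w_2 = (-0.3651)·(-1) + 0.7303·(-1) + 0.5477·4 + (-0.1826)·4 = 1.0954.
u_2 = w_2 − 1.0954·e_1 = (-0.6000, -1.8000, 3.4000, 4.2000).

u_2 = (-0.6000, -1.8000, 3.4000, 4.2000)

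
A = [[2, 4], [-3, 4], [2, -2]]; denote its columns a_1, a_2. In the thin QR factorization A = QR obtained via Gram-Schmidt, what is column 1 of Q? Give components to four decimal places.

e_1 = (0.4851, -0.7276, 0.4851)

a_1 = (2, -3, 2); ‖a_1‖ = 4.1231, so e_1 = (0.4851, -0.7276, 0.4851).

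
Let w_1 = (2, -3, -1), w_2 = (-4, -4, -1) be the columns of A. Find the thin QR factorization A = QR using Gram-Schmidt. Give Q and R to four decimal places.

w_1 = (2, -3, -1); ‖w_1‖ = 3.7417, so e_1 = (0.5345, -0.8018, -0.2673).
e_1·w_2 = 0.5345·(-4) + (-0.8018)·(-4) + (-0.2673)·(-1) = 1.3363.
u_2 = w_2 − 1.3363·e_1 = (-4.7143, -2.9286, -0.6429).
‖u_2‖ = 5.5870, so e_2 = (-0.8438, -0.5242, -0.1151).

Q = [[0.5345, -0.8438], [-0.8018, -0.5242], [-0.2673, -0.1151]], R = [[3.7417, 1.3363], [0.0000, 5.5870]]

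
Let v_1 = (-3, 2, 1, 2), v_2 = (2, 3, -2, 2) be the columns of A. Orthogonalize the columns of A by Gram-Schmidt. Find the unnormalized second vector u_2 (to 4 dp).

v_1 = (-3, 2, 1, 2); ‖v_1‖ = 4.2426, so e_1 = (-0.7071, 0.4714, 0.2357, 0.4714).
e_1·v_2 = (-0.7071)·2 + 0.4714·3 + 0.2357·(-2) + 0.4714·2 = 0.4714.
u_2 = v_2 − 0.4714·e_1 = (2.3333, 2.7778, -2.1111, 1.7778).

u_2 = (2.3333, 2.7778, -2.1111, 1.7778)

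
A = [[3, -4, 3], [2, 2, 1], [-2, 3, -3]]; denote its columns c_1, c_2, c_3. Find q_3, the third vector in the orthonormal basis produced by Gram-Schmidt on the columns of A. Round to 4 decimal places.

q_1 = c_1/‖c_1‖ = (3, 2, -2)/4.1231 = (0.7276, 0.4851, -0.4851).
r_{12} = q_1·c_2 = -3.3955.
u_2 = c_2 + 3.3955·q_1 = (-1.5294, 3.6471, 1.3529).
‖u_2‖ = 4.1798, so q_2 = (-0.3659, 0.8725, 0.3237).
r_{13} = q_1·c_3 = 4.1231; r_{23} = q_2·c_3 = -1.1962.
u_3 = c_3 − 4.1231·q_1 + 1.1962·q_2 = (-0.4377, 0.0438, -0.6128).
‖u_3‖ = 0.7543, so q_3 = (-0.5803, 0.0580, -0.8124).

q_3 = (-0.5803, 0.0580, -0.8124)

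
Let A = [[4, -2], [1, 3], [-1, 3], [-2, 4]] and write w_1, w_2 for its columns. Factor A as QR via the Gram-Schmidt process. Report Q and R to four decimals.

w_1 = (4, 1, -1, -2); ‖w_1‖ = 4.6904, so q_1 = (0.8528, 0.2132, -0.2132, -0.4264).
q_1·w_2 = 0.8528·(-2) + 0.2132·3 + (-0.2132)·3 + (-0.4264)·4 = -3.4112.
u_2 = w_2 + 3.4112·q_1 = (0.9091, 3.7273, 2.2727, 2.5455).
‖u_2‖ = 5.1346, so q_2 = (0.1771, 0.7259, 0.4426, 0.4957).

Q = [[0.8528, 0.1771], [0.2132, 0.7259], [-0.2132, 0.4426], [-0.4264, 0.4957]], R = [[4.6904, -3.4112], [0.0000, 5.1346]]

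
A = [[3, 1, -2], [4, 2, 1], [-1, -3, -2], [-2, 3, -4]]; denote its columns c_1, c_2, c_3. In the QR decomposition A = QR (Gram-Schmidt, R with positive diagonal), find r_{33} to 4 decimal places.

q_1 = c_1/‖c_1‖ = (3, 4, -1, -2)/5.4772 = (0.5477, 0.7303, -0.1826, -0.3651).
r_{12} = q_1·c_2 = 1.4606.
u_2 = c_2 − 1.4606·q_1 = (0.2000, 0.9333, -2.7333, 3.5333).
‖u_2‖ = 4.5680, so q_2 = (0.0438, 0.2043, -0.5984, 0.7735).
r_{13} = q_1·c_3 = 1.4606; r_{23} = q_2·c_3 = -1.7805.
u_3 = c_3 − 1.4606·q_1 + 1.7805·q_2 = (-2.7220, 0.2971, -2.7987, -2.0895).
r_{33} = ‖u_3‖ = 4.4381.

r_{33} = 4.4381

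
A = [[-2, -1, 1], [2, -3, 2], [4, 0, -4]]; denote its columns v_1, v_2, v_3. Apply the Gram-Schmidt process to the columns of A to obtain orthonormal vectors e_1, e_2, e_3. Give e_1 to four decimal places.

e_1 = (-0.4082, 0.4082, 0.8165)

e_1 = v_1/‖v_1‖ = (-2, 2, 4)/4.8990 = (-0.4082, 0.4082, 0.8165).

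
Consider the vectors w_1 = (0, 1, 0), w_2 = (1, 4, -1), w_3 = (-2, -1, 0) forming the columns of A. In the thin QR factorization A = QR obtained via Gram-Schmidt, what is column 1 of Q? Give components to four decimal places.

w_1 = (0, 1, 0); ‖w_1‖ = 1.0000, so q_1 = (0.0000, 1.0000, 0.0000).

q_1 = (0.0000, 1.0000, 0.0000)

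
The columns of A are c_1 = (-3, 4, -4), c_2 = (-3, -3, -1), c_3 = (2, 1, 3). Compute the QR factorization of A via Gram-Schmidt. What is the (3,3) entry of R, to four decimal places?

c_1 = (-3, 4, -4); ‖c_1‖ = 6.4031, so e_1 = (-0.4685, 0.6247, -0.6247).
e_1·c_2 = (-0.4685)·(-3) + 0.6247·(-3) + (-0.6247)·(-1) = 0.1562.
u_2 = c_2 − 0.1562·e_1 = (-2.9268, -3.0976, -0.9024).
‖u_2‖ = 4.3561, so e_2 = (-0.6719, -0.7111, -0.2072).
e_1·c_3 = (-0.4685)·2 + 0.6247·1 + (-0.6247)·3 = -2.1864; e_2·c_3 = (-0.6719)·2 + (-0.7111)·1 + (-0.2072)·3 = -2.6764.
u_3 = c_3 + 2.1864·e_1 + 2.6764·e_2 = (-0.8226, 0.4627, 1.0797).
r_{33} = ‖u_3‖ = 1.4341.

r_{33} = 1.4341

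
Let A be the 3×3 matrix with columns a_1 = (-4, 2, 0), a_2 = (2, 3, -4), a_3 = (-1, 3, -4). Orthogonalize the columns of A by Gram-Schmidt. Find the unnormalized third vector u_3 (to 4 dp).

u_3 = (-0.3333, -0.6667, -0.6667)

a_1 = (-4, 2, 0); ‖a_1‖ = 4.4721, so e_1 = (-0.8944, 0.4472, 0.0000).
e_1·a_2 = (-0.8944)·2 + 0.4472·3 + 0.0000·(-4) = -0.4472.
u_2 = a_2 + 0.4472·e_1 = (1.6000, 3.2000, -4.0000).
‖u_2‖ = 5.3666, so e_2 = (0.2981, 0.5963, -0.7454).
e_1·a_3 = (-0.8944)·(-1) + 0.4472·3 + 0.0000·(-4) = 2.2361; e_2·a_3 = 0.2981·(-1) + 0.5963·3 + (-0.7454)·(-4) = 4.4721.
u_3 = a_3 − 2.2361·e_1 − 4.4721·e_2 = (-0.3333, -0.6667, -0.6667).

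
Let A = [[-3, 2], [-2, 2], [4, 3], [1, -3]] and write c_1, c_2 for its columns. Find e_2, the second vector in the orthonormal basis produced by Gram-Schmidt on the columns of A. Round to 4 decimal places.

e_1 = c_1/‖c_1‖ = (-3, -2, 4, 1)/5.4772 = (-0.5477, -0.3651, 0.7303, 0.1826).
r_{12} = e_1·c_2 = -0.1826.
u_2 = c_2 + 0.1826·e_1 = (1.9000, 1.9333, 3.1333, -2.9667).
‖u_2‖ = 5.0957, so e_2 = (0.3729, 0.3794, 0.6149, -0.5822).

e_2 = (0.3729, 0.3794, 0.6149, -0.5822)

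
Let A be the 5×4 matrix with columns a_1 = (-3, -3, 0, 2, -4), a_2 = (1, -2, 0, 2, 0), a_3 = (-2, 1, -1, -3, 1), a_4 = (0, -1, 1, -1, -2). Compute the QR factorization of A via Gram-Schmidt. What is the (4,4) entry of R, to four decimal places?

r_{44} = 2.0515

e_1 = a_1/‖a_1‖ = (-3, -3, 0, 2, -4)/6.1644 = (-0.4867, -0.4867, 0.0000, 0.3244, -0.6489).
r_{12} = e_1·a_2 = 1.1355.
u_2 = a_2 − 1.1355·e_1 = (1.5526, -1.4474, 0.0000, 1.6316, 0.7368).
‖u_2‖ = 2.7768, so e_2 = (0.5591, -0.5212, 0.0000, 0.5876, 0.2654).
r_{13} = e_1·a_3 = -1.1355; r_{23} = e_2·a_3 = -3.1369.
u_3 = a_3 + 1.1355·e_1 + 3.1369·e_2 = (-0.7986, -1.1877, -1.0000, -0.7884, 1.0956).
‖u_3‖ = 2.2069, so e_3 = (-0.3619, -0.5382, -0.4531, -0.3572, 0.4964).
r_{14} = e_1·a_4 = 1.4600; r_{24} = e_2·a_4 = -0.5971; r_{34} = e_3·a_4 = -0.5506.
u_4 = a_4 − 1.4600·e_1 + 0.5971·e_2 + 0.5506·e_3 = (0.8451, -0.8970, 0.7505, -1.3196, -0.6209).
r_{44} = ‖u_4‖ = 2.0515.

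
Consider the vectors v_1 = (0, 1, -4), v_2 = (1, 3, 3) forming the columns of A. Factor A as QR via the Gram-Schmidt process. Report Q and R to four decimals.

Q = [[0.0000, 0.2650], [0.2425, 0.9354], [-0.9701, 0.2339]], R = [[4.1231, -2.1828], [0.0000, 3.7730]]

v_1 = (0, 1, -4); ‖v_1‖ = 4.1231, so q_1 = (0.0000, 0.2425, -0.9701).
q_1·v_2 = 0.0000·1 + 0.2425·3 + (-0.9701)·3 = -2.1828.
u_2 = v_2 + 2.1828·q_1 = (1.0000, 3.5294, 0.8824).
‖u_2‖ = 3.7730, so q_2 = (0.2650, 0.9354, 0.2339).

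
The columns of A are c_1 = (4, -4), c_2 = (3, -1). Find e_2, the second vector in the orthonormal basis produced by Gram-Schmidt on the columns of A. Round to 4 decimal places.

e_2 = (0.7071, 0.7071)

c_1 = (4, -4); ‖c_1‖ = 5.6569, so e_1 = (0.7071, -0.7071).
e_1·c_2 = 0.7071·3 + (-0.7071)·(-1) = 2.8284.
u_2 = c_2 − 2.8284·e_1 = (1.0000, 1.0000).
‖u_2‖ = 1.4142, so e_2 = (0.7071, 0.7071).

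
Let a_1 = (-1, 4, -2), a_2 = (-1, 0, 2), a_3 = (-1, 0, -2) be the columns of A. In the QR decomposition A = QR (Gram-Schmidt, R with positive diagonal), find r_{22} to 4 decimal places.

a_1 = (-1, 4, -2); ‖a_1‖ = 4.5826, so q_1 = (-0.2182, 0.8729, -0.4364).
q_1·a_2 = (-0.2182)·(-1) + 0.8729·0 + (-0.4364)·2 = -0.6547.
u_2 = a_2 + 0.6547·q_1 = (-1.1429, 0.5714, 1.7143).
r_{22} = ‖u_2‖ = 2.1381.

r_{22} = 2.1381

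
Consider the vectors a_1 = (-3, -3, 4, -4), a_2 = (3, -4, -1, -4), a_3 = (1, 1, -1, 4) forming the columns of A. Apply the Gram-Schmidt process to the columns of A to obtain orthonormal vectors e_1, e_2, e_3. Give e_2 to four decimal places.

e_2 = (0.6369, -0.5062, -0.3593, -0.4572)

a_1 = (-3, -3, 4, -4); ‖a_1‖ = 7.0711, so e_1 = (-0.4243, -0.4243, 0.5657, -0.5657).
e_1·a_2 = (-0.4243)·3 + (-0.4243)·(-4) + 0.5657·(-1) + (-0.5657)·(-4) = 2.1213.
u_2 = a_2 − 2.1213·e_1 = (3.9000, -3.1000, -2.2000, -2.8000).
‖u_2‖ = 6.1237, so e_2 = (0.6369, -0.5062, -0.3593, -0.4572).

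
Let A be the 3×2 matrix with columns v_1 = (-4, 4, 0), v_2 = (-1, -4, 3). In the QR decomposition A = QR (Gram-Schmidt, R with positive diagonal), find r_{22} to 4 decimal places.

r_{22} = 4.6368

v_1 = (-4, 4, 0); ‖v_1‖ = 5.6569, so e_1 = (-0.7071, 0.7071, 0.0000).
e_1·v_2 = (-0.7071)·(-1) + 0.7071·(-4) + 0.0000·3 = -2.1213.
u_2 = v_2 + 2.1213·e_1 = (-2.5000, -2.5000, 3.0000).
r_{22} = ‖u_2‖ = 4.6368.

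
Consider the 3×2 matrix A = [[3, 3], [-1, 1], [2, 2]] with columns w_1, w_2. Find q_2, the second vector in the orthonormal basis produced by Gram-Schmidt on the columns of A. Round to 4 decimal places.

w_1 = (3, -1, 2); ‖w_1‖ = 3.7417, so q_1 = (0.8018, -0.2673, 0.5345).
q_1·w_2 = 0.8018·3 + (-0.2673)·1 + 0.5345·2 = 3.2071.
u_2 = w_2 − 3.2071·q_1 = (0.4286, 1.8571, 0.2857).
‖u_2‖ = 1.9272, so q_2 = (0.2224, 0.9636, 0.1482).

q_2 = (0.2224, 0.9636, 0.1482)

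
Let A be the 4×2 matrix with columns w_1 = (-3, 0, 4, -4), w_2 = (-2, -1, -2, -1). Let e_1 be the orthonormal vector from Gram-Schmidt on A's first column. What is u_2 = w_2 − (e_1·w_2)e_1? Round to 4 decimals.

w_1 = (-3, 0, 4, -4); ‖w_1‖ = 6.4031, so e_1 = (-0.4685, 0.0000, 0.6247, -0.6247).
e_1·w_2 = (-0.4685)·(-2) + 0.0000·(-1) + 0.6247·(-2) + (-0.6247)·(-1) = 0.3123.
u_2 = w_2 − 0.3123·e_1 = (-1.8537, -1.0000, -2.1951, -0.8049).

u_2 = (-1.8537, -1.0000, -2.1951, -0.8049)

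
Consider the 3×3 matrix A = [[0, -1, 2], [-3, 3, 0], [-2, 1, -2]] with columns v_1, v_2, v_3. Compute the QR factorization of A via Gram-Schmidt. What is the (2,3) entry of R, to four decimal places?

q_1 = v_1/‖v_1‖ = (0, -3, -2)/3.6056 = (0.0000, -0.8321, -0.5547).
r_{12} = q_1·v_2 = -3.0509.
u_2 = v_2 + 3.0509·q_1 = (-1.0000, 0.4615, -0.6923).
‖u_2‖ = 1.3009, so q_2 = (-0.7687, 0.3548, -0.5322).
r_{23} = q_2·v_3 = -0.4730.

r_{23} = -0.4730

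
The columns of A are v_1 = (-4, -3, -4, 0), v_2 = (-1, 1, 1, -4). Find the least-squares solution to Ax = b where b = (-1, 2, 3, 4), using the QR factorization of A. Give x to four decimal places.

x = (-0.3844, -0.5870)

v_1 = (-4, -3, -4, 0); ‖v_1‖ = 6.4031, so q_1 = (-0.6247, -0.4685, -0.6247, 0.0000).
q_1·v_2 = (-0.6247)·(-1) + (-0.4685)·1 + (-0.6247)·1 + 0.0000·(-4) = -0.4685.
u_2 = v_2 + 0.4685·q_1 = (-1.2927, 0.7805, 0.7073, -4.0000).
‖u_2‖ = 4.3336, so q_2 = (-0.2983, 0.1801, 0.1632, -0.9230).
Qᵀb = (-2.1864, -2.5439).
Back-substitute: x_2 = -2.5439/4.3336 = -0.5870.
x_1 = (-2.1864 + 0.4685·(-0.5870))/6.4031 = -0.3844.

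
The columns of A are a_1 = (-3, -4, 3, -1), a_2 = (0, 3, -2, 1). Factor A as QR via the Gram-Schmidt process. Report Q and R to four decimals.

Q = [[-0.5071, -0.8483], [-0.6761, 0.4316], [0.5071, -0.1935], [-0.1690, 0.2381]], R = [[5.9161, -3.2116], [0.0000, 1.9198]]

a_1 = (-3, -4, 3, -1); ‖a_1‖ = 5.9161, so e_1 = (-0.5071, -0.6761, 0.5071, -0.1690).
e_1·a_2 = (-0.5071)·0 + (-0.6761)·3 + 0.5071·(-2) + (-0.1690)·1 = -3.2116.
u_2 = a_2 + 3.2116·e_1 = (-1.6286, 0.8286, -0.3714, 0.4571).
‖u_2‖ = 1.9198, so e_2 = (-0.8483, 0.4316, -0.1935, 0.2381).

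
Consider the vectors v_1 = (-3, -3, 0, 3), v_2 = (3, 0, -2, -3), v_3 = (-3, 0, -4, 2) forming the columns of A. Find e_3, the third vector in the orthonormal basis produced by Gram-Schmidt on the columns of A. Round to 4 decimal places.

e_1 = v_1/‖v_1‖ = (-3, -3, 0, 3)/5.1962 = (-0.5774, -0.5774, 0.0000, 0.5774).
r_{12} = e_1·v_2 = -3.4641.
u_2 = v_2 + 3.4641·e_1 = (1.0000, -2.0000, -2.0000, -1.0000).
‖u_2‖ = 3.1623, so e_2 = (0.3162, -0.6325, -0.6325, -0.3162).
r_{13} = e_1·v_3 = 2.8868; r_{23} = e_2·v_3 = 0.9487.
u_3 = v_3 − 2.8868·e_1 − 0.9487·e_2 = (-1.6333, 2.2667, -3.4000, 0.6333).
‖u_3‖ = 4.4460, so e_3 = (-0.3674, 0.5098, -0.7647, 0.1425).

e_3 = (-0.3674, 0.5098, -0.7647, 0.1425)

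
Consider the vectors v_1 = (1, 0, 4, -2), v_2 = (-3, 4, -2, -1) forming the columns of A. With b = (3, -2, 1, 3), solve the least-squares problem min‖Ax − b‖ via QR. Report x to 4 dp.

x = (-0.3060, -0.8251)

v_1 = (1, 0, 4, -2); ‖v_1‖ = 4.5826, so q_1 = (0.2182, 0.0000, 0.8729, -0.4364).
q_1·v_2 = 0.2182·(-3) + 0.0000·4 + 0.8729·(-2) + (-0.4364)·(-1) = -1.9640.
u_2 = v_2 + 1.9640·q_1 = (-2.5714, 4.0000, -0.2857, -1.8571).
‖u_2‖ = 5.1130, so q_2 = (-0.5029, 0.7823, -0.0559, -0.3632).
Qᵀb = (0.2182, -4.2189).
Back-substitute: x_2 = -4.2189/5.1130 = -0.8251.
x_1 = (0.2182 + 1.9640·(-0.8251))/4.5826 = -0.3060.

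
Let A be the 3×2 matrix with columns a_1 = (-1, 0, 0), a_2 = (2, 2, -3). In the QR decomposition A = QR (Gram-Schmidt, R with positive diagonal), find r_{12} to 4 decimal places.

e_1 = a_1/‖a_1‖ = (-1, 0, 0)/1.0000 = (-1.0000, 0.0000, 0.0000).
r_{12} = e_1·a_2 = -2.0000.

r_{12} = -2.0000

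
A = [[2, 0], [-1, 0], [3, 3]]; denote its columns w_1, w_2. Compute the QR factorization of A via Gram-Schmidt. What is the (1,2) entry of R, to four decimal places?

q_1 = w_1/‖w_1‖ = (2, -1, 3)/3.7417 = (0.5345, -0.2673, 0.8018).
r_{12} = q_1·w_2 = 2.4054.

r_{12} = 2.4054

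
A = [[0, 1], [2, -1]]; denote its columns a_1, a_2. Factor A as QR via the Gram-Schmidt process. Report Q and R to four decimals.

a_1 = (0, 2); ‖a_1‖ = 2.0000, so e_1 = (0.0000, 1.0000).
e_1·a_2 = 0.0000·1 + 1.0000·(-1) = -1.0000.
u_2 = a_2 + 1.0000·e_1 = (1.0000, 0.0000).
‖u_2‖ = 1.0000, so e_2 = (1.0000, 0.0000).

Q = [[0.0000, 1.0000], [1.0000, 0.0000]], R = [[2.0000, -1.0000], [0.0000, 1.0000]]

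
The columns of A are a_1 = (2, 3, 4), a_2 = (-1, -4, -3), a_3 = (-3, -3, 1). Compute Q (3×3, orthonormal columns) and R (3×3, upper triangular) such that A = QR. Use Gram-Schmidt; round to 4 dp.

Q = [[0.3714, 0.4836, -0.7926], [0.5571, -0.7990, -0.2265], [0.7428, 0.3574, 0.5661]], R = [[5.3852, -4.8281, -2.0426], [0.0000, 1.6400, 1.3036], [0.0000, 0.0000, 3.6233]]

a_1 = (2, 3, 4); ‖a_1‖ = 5.3852, so e_1 = (0.3714, 0.5571, 0.7428).
e_1·a_2 = 0.3714·(-1) + 0.5571·(-4) + 0.7428·(-3) = -4.8281.
u_2 = a_2 + 4.8281·e_1 = (0.7931, -1.3103, 0.5862).
‖u_2‖ = 1.6400, so e_2 = (0.4836, -0.7990, 0.3574).
e_1·a_3 = 0.3714·(-3) + 0.5571·(-3) + 0.7428·1 = -2.0426; e_2·a_3 = 0.4836·(-3) + (-0.7990)·(-3) + 0.3574·1 = 1.3036.
u_3 = a_3 + 2.0426·e_1 − 1.3036·e_2 = (-2.8718, -0.8205, 2.0513).
‖u_3‖ = 3.6233, so e_3 = (-0.7926, -0.2265, 0.5661).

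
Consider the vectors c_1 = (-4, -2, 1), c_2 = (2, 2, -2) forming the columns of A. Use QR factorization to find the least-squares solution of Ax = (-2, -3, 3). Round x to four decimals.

c_1 = (-4, -2, 1); ‖c_1‖ = 4.5826, so e_1 = (-0.8729, -0.4364, 0.2182).
e_1·c_2 = (-0.8729)·2 + (-0.4364)·2 + 0.2182·(-2) = -3.0551.
u_2 = c_2 + 3.0551·e_1 = (-0.6667, 0.6667, -1.3333).
‖u_2‖ = 1.6330, so e_2 = (-0.4082, 0.4082, -0.8165).
Qᵀb = (3.7097, -2.8577).
Back-substitute: x_2 = -2.8577/1.6330 = -1.7500.
x_1 = (3.7097 + 3.0551·(-1.7500))/4.5826 = -0.3571.

x = (-0.3571, -1.7500)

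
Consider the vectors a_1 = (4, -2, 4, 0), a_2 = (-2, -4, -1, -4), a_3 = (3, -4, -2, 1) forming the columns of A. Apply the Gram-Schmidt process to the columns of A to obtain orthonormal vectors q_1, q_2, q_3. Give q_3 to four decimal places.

a_1 = (4, -2, 4, 0); ‖a_1‖ = 6.0000, so q_1 = (0.6667, -0.3333, 0.6667, 0.0000).
q_1·a_2 = 0.6667·(-2) + (-0.3333)·(-4) + 0.6667·(-1) + 0.0000·(-4) = -0.6667.
u_2 = a_2 + 0.6667·q_1 = (-1.5556, -4.2222, -0.5556, -4.0000).
‖u_2‖ = 6.0461, so q_2 = (-0.2573, -0.6983, -0.0919, -0.6616).
q_1·a_3 = 0.6667·3 + (-0.3333)·(-4) + 0.6667·(-2) + 0.0000·1 = 2.0000; q_2·a_3 = (-0.2573)·3 + (-0.6983)·(-4) + (-0.0919)·(-2) + (-0.6616)·1 = 1.5437.
u_3 = a_3 − 2.0000·q_1 − 1.5437·q_2 = (2.0638, -2.2553, -3.1915, 2.0213).
‖u_3‖ = 4.8597, so q_3 = (0.4247, -0.4641, -0.6567, 0.4159).

q_3 = (0.4247, -0.4641, -0.6567, 0.4159)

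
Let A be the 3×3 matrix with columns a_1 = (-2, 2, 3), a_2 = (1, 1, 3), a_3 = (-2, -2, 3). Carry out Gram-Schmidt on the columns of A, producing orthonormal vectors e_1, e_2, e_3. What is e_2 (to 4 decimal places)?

a_1 = (-2, 2, 3); ‖a_1‖ = 4.1231, so e_1 = (-0.4851, 0.4851, 0.7276).
e_1·a_2 = (-0.4851)·1 + 0.4851·1 + 0.7276·3 = 2.1828.
u_2 = a_2 − 2.1828·e_1 = (2.0588, -0.0588, 1.4118).
‖u_2‖ = 2.4971, so e_2 = (0.8245, -0.0236, 0.5654).

e_2 = (0.8245, -0.0236, 0.5654)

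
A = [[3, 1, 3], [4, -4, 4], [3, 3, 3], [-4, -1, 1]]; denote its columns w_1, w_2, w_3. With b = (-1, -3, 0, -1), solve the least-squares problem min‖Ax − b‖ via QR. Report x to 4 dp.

w_1 = (3, 4, 3, -4); ‖w_1‖ = 7.0711, so q_1 = (0.4243, 0.5657, 0.4243, -0.5657).
q_1·w_2 = 0.4243·1 + 0.5657·(-4) + 0.4243·3 + (-0.5657)·(-1) = 0.0000.
u_2 = w_2 + 0.0000·q_1 = (1.0000, -4.0000, 3.0000, -1.0000).
‖u_2‖ = 5.1962, so q_2 = (0.1925, -0.7698, 0.5774, -0.1925).
q_1·w_3 = 0.4243·3 + 0.5657·4 + 0.4243·3 + (-0.5657)·1 = 4.2426; q_2·w_3 = 0.1925·3 + (-0.7698)·4 + 0.5774·3 + (-0.1925)·1 = -0.9623.
u_3 = w_3 − 4.2426·q_1 + 0.9623·q_2 = (1.3852, 0.8593, 1.7556, 3.2148).
‖u_3‖ = 4.0092, so q_3 = (0.3455, 0.2143, 0.4379, 0.8018).
Qᵀb = (-1.5556, 2.3094, -1.7903).
Back-substitute: x_3 = -1.7903/4.0092 = -0.4465.
x_2 = (2.3094 + 0.9623·(-0.4465))/5.1962 = 0.3618.
x_1 = (-1.5556 + 0.0000·0.3618 − 4.2426·(-0.4465))/7.0711 = 0.0479.

x = (0.0479, 0.3618, -0.4465)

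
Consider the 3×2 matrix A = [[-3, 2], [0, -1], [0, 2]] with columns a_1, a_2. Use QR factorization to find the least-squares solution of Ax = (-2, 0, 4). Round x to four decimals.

e_1 = a_1/‖a_1‖ = (-3, 0, 0)/3.0000 = (-1.0000, 0.0000, 0.0000).
r_{12} = e_1·a_2 = -2.0000.
u_2 = a_2 + 2.0000·e_1 = (0.0000, -1.0000, 2.0000).
‖u_2‖ = 2.2361, so e_2 = (0.0000, -0.4472, 0.8944).
Qᵀb = (2.0000, 3.5777).
Back-substitute: x_2 = 3.5777/2.2361 = 1.6000.
x_1 = (2.0000 + 2.0000·1.6000)/3.0000 = 1.7333.

x = (1.7333, 1.6000)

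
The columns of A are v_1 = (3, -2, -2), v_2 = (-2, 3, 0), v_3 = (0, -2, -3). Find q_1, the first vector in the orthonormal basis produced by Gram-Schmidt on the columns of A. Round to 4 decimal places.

q_1 = (0.7276, -0.4851, -0.4851)

v_1 = (3, -2, -2); ‖v_1‖ = 4.1231, so q_1 = (0.7276, -0.4851, -0.4851).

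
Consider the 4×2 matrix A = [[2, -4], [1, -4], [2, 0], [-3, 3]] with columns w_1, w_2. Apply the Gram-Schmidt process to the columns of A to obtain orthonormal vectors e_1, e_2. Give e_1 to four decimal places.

e_1 = (0.4714, 0.2357, 0.4714, -0.7071)

w_1 = (2, 1, 2, -3); ‖w_1‖ = 4.2426, so e_1 = (0.4714, 0.2357, 0.4714, -0.7071).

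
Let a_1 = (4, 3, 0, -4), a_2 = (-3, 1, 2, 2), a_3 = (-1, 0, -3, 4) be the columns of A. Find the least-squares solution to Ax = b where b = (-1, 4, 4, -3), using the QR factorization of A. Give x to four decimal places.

q_1 = a_1/‖a_1‖ = (4, 3, 0, -4)/6.4031 = (0.6247, 0.4685, 0.0000, -0.6247).
r_{12} = q_1·a_2 = -2.6550.
u_2 = a_2 + 2.6550·q_1 = (-1.3415, 2.2439, 2.0000, 0.3415).
‖u_2‖ = 3.3093, so q_2 = (-0.4054, 0.6781, 0.6044, 0.1032).
r_{13} = q_1·a_3 = -3.1235; r_{23} = q_2·a_3 = -0.9950.
u_3 = a_3 + 3.1235·q_1 + 0.9950·q_2 = (0.5479, 2.1381, -2.3987, 2.1514).
‖u_3‖ = 3.9056, so q_3 = (0.1403, 0.5474, -0.6142, 0.5509).
Qᵀb = (3.1235, 5.2255, -2.0597).
Back-substitute: x_3 = -2.0597/3.9056 = -0.5274.
x_2 = (5.2255 + 0.9950·(-0.5274))/3.3093 = 1.4205.
x_1 = (3.1235 + 2.6550·1.4205 + 3.1235·(-0.5274))/6.4031 = 0.8195.

x = (0.8195, 1.4205, -0.5274)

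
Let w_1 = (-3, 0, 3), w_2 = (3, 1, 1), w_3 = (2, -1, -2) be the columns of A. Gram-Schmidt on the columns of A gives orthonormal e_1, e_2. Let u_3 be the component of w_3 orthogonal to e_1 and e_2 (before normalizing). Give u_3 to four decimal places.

u_3 = (0.2222, -0.8889, 0.2222)

e_1 = w_1/‖w_1‖ = (-3, 0, 3)/4.2426 = (-0.7071, 0.0000, 0.7071).
r_{12} = e_1·w_2 = -1.4142.
u_2 = w_2 + 1.4142·e_1 = (2.0000, 1.0000, 2.0000).
‖u_2‖ = 3.0000, so e_2 = (0.6667, 0.3333, 0.6667).
r_{13} = e_1·w_3 = -2.8284; r_{23} = e_2·w_3 = -0.3333.
u_3 = w_3 + 2.8284·e_1 + 0.3333·e_2 = (0.2222, -0.8889, 0.2222).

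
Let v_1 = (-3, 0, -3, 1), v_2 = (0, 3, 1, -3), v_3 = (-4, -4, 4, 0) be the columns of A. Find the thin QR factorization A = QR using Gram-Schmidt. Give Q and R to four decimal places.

Q = [[-0.6882, -0.2291, -0.6679], [0.0000, 0.7254, -0.3904], [-0.6882, 0.0127, 0.6050], [0.2294, -0.6490, -0.1887]], R = [[4.3589, -1.3765, 0.0000], [0.0000, 4.1359, -1.9343], [0.0000, 0.0000, 6.6527]]

v_1 = (-3, 0, -3, 1); ‖v_1‖ = 4.3589, so e_1 = (-0.6882, 0.0000, -0.6882, 0.2294).
e_1·v_2 = (-0.6882)·0 + 0.0000·3 + (-0.6882)·1 + 0.2294·(-3) = -1.3765.
u_2 = v_2 + 1.3765·e_1 = (-0.9474, 3.0000, 0.0526, -2.6842).
‖u_2‖ = 4.1359, so e_2 = (-0.2291, 0.7254, 0.0127, -0.6490).
e_1·v_3 = (-0.6882)·(-4) + 0.0000·(-4) + (-0.6882)·4 + 0.2294·0 = 0.0000; e_2·v_3 = (-0.2291)·(-4) + 0.7254·(-4) + 0.0127·4 + (-0.6490)·0 = -1.9343.
u_3 = v_3 + 0.0000·e_1 + 1.9343·e_2 = (-4.4431, -2.5969, 4.0246, -1.2554).
‖u_3‖ = 6.6527, so e_3 = (-0.6679, -0.3904, 0.6050, -0.1887).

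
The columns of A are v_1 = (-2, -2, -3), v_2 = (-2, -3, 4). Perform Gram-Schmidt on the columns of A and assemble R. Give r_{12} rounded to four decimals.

r_{12} = -0.4851

v_1 = (-2, -2, -3); ‖v_1‖ = 4.1231, so e_1 = (-0.4851, -0.4851, -0.7276).
r_{12} = e_1·v_2 = -0.4851.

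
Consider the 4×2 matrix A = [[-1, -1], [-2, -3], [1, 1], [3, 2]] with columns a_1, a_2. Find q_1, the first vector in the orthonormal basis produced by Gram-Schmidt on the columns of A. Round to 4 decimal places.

q_1 = (-0.2582, -0.5164, 0.2582, 0.7746)

q_1 = a_1/‖a_1‖ = (-1, -2, 1, 3)/3.8730 = (-0.2582, -0.5164, 0.2582, 0.7746).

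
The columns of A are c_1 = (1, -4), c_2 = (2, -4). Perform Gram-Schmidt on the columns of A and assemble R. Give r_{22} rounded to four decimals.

r_{22} = 0.9701

c_1 = (1, -4); ‖c_1‖ = 4.1231, so q_1 = (0.2425, -0.9701).
q_1·c_2 = 0.2425·2 + (-0.9701)·(-4) = 4.3656.
u_2 = c_2 − 4.3656·q_1 = (0.9412, 0.2353).
r_{22} = ‖u_2‖ = 0.9701.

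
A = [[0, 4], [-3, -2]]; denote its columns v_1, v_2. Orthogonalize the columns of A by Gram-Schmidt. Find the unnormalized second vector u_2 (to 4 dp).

q_1 = v_1/‖v_1‖ = (0, -3)/3.0000 = (0.0000, -1.0000).
r_{12} = q_1·v_2 = 2.0000.
u_2 = v_2 − 2.0000·q_1 = (4.0000, 0.0000).

u_2 = (4.0000, 0.0000)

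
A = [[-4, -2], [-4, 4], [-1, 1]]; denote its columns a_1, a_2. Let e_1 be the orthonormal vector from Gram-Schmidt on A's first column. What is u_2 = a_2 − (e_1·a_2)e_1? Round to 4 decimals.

u_2 = (-3.0909, 2.9091, 0.7273)

e_1 = a_1/‖a_1‖ = (-4, -4, -1)/5.7446 = (-0.6963, -0.6963, -0.1741).
r_{12} = e_1·a_2 = -1.5667.
u_2 = a_2 + 1.5667·e_1 = (-3.0909, 2.9091, 0.7273).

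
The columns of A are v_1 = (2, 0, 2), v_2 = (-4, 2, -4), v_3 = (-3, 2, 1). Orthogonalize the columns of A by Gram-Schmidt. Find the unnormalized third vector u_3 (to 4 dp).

v_1 = (2, 0, 2); ‖v_1‖ = 2.8284, so q_1 = (0.7071, 0.0000, 0.7071).
q_1·v_2 = 0.7071·(-4) + 0.0000·2 + 0.7071·(-4) = -5.6569.
u_2 = v_2 + 5.6569·q_1 = (0.0000, 2.0000, 0.0000).
‖u_2‖ = 2.0000, so q_2 = (0.0000, 1.0000, 0.0000).
q_1·v_3 = 0.7071·(-3) + 0.0000·2 + 0.7071·1 = -1.4142; q_2·v_3 = (0.0000)·(-3) + 1.0000·2 + (0.0000)·1 = 2.0000.
u_3 = v_3 + 1.4142·q_1 − 2.0000·q_2 = (-2.0000, 0.0000, 2.0000).

u_3 = (-2.0000, 0.0000, 2.0000)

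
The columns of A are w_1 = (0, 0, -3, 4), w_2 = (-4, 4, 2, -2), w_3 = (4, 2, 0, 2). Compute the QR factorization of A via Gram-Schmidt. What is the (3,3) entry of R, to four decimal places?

q_1 = w_1/‖w_1‖ = (0, 0, -3, 4)/5.0000 = (0.0000, 0.0000, -0.6000, 0.8000).
r_{12} = q_1·w_2 = -2.8000.
u_2 = w_2 + 2.8000·q_1 = (-4.0000, 4.0000, 0.3200, 0.2400).
‖u_2‖ = 5.6710, so q_2 = (-0.7053, 0.7053, 0.0564, 0.0423).
r_{13} = q_1·w_3 = 1.6000; r_{23} = q_2·w_3 = -1.3260.
u_3 = w_3 − 1.6000·q_1 + 1.3260·q_2 = (3.0647, 2.9353, 1.0348, 0.7761).
r_{33} = ‖u_3‖ = 4.4364.

r_{33} = 4.4364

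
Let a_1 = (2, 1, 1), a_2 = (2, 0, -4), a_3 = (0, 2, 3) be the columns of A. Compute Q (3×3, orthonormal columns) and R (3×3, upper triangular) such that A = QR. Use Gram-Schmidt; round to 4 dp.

a_1 = (2, 1, 1); ‖a_1‖ = 2.4495, so e_1 = (0.8165, 0.4082, 0.4082).
e_1·a_2 = 0.8165·2 + 0.4082·0 + 0.4082·(-4) = 0.0000.
u_2 = a_2 + 0.0000·e_1 = (2.0000, 0.0000, -4.0000).
‖u_2‖ = 4.4721, so e_2 = (0.4472, 0.0000, -0.8944).
e_1·a_3 = 0.8165·0 + 0.4082·2 + 0.4082·3 = 2.0412; e_2·a_3 = 0.4472·0 + 0.0000·2 + (-0.8944)·3 = -2.6833.
u_3 = a_3 − 2.0412·e_1 + 2.6833·e_2 = (-0.4667, 1.1667, -0.2333).
‖u_3‖ = 1.2780, so e_3 = (-0.3651, 0.9129, -0.1826).

Q = [[0.8165, 0.4472, -0.3651], [0.4082, 0.0000, 0.9129], [0.4082, -0.8944, -0.1826]], R = [[2.4495, 0.0000, 2.0412], [0.0000, 4.4721, -2.6833], [0.0000, 0.0000, 1.2780]]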